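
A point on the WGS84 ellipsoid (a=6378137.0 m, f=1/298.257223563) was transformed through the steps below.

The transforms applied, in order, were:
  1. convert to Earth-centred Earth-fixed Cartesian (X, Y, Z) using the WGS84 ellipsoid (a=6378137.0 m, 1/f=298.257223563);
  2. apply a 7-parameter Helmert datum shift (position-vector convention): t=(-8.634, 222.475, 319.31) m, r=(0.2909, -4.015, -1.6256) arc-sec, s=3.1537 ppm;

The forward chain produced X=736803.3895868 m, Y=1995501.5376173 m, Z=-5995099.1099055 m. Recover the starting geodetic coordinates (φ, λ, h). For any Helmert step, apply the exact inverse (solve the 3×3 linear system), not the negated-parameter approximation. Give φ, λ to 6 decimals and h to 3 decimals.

φ=-70.588360°, λ=69.735259°, h=2378.483 m

start: X=736803.3896, Y=1995501.5376, Z=-5995099.1099 m
→ Helmert⁻¹: X=736677.2725, Y=1995270.1205, Z=-5995416.6658
→ geod (Bowring, a=6378137.000): φ=-70.58836000°, λ=69.73525900°, h=2378.4830 m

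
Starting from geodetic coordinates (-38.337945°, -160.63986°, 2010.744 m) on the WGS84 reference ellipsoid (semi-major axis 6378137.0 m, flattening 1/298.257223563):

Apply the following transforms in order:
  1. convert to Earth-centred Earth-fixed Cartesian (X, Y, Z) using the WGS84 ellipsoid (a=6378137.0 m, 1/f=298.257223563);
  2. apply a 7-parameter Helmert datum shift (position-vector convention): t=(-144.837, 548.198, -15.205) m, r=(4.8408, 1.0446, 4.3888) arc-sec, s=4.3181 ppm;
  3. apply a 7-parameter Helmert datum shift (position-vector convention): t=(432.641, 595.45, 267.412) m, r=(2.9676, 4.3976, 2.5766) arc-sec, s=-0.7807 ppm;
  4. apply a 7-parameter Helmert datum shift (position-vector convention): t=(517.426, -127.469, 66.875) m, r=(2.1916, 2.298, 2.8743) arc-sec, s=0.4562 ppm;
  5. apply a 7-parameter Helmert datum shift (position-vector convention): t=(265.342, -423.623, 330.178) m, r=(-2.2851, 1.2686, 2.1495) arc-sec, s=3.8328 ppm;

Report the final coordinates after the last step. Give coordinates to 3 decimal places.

start: φ=-38.337945°, λ=-160.639860°, h=2010.744 m
→ ECEF (a=6378137.000, f=1/298.257223563): X=-4727480.3194, Y=-1661112.8125, Z=-3936182.6402
→ Helmert 7p (PV): X=-4727630.1600, Y=-1660579.9987, Z=-3936229.8849
→ Helmert 7p (PV): X=-4727257.0057, Y=-1659985.6766, Z=-3935882.4974
→ Helmert 7p (PV): X=-4726762.4541, Y=-1660137.9578, Z=-3935782.3891
→ Helmert 7p (PV): X=-4726522.1348, Y=-1660660.8045, Z=-3935419.8330

X=-4726522.135 m, Y=-1660660.804 m, Z=-3935419.833 m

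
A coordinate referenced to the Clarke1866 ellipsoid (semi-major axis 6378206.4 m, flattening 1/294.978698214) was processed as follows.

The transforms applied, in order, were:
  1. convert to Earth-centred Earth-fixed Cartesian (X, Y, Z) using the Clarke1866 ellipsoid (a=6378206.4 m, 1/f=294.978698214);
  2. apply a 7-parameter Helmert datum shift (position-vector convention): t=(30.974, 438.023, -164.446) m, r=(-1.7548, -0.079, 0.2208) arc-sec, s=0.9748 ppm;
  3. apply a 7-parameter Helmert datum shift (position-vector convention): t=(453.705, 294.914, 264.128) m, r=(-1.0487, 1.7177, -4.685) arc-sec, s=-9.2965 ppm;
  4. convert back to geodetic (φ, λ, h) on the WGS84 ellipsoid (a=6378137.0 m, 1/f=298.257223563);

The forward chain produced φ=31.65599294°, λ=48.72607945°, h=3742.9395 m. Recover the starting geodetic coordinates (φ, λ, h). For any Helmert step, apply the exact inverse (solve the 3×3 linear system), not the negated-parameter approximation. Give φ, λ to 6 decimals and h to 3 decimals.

start: φ=31.655993°, λ=48.726079°, h=3742.939 m
→ ECEF (a=6378137.000, f=1/298.257223563): X=3586807.4311, Y=4086527.1153, Z=3329986.6738
→ Helmert⁻¹: X=3586266.5225, Y=4086334.7165, Z=3329804.1419
→ Helmert⁻¹: X=3586237.7018, Y=4085860.5416, Z=3329998.7288
→ geod (Bowring, a=6378206.400): φ=31.66214700°, λ=48.72595800°, h=2998.9270 m

φ=31.662147°, λ=48.725958°, h=2998.927 m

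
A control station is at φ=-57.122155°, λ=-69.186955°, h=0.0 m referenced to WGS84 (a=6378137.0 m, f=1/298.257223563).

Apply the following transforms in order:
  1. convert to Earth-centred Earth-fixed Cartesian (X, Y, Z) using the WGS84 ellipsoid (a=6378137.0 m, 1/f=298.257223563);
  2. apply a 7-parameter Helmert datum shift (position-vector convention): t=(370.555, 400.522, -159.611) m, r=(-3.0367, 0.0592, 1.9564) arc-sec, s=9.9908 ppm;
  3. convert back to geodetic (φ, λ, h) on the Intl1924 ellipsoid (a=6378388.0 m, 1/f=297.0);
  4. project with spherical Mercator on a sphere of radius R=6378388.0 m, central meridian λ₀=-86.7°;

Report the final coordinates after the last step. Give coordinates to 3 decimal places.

start: φ=-57.122155°, λ=-69.186955°, h=0.000 m
→ ECEF (a=6378137.000, f=1/298.257223563): X=1233163.3326, Y=-3244100.2139, Z=-5333296.8202
→ Helmert 7p (PV): X=1233575.4475, Y=-3243798.9259, Z=-5333462.3078
→ geod (Bowring, a=6378388.000): φ=-57.12473006°, λ=-69.17882769°, h=-121.0042 m
→ merc (R=6378388.0, λ₀=-86.7°): E=1950524.7360, N=-7785961.6511

E=1950524.736 m, N=-7785961.651 m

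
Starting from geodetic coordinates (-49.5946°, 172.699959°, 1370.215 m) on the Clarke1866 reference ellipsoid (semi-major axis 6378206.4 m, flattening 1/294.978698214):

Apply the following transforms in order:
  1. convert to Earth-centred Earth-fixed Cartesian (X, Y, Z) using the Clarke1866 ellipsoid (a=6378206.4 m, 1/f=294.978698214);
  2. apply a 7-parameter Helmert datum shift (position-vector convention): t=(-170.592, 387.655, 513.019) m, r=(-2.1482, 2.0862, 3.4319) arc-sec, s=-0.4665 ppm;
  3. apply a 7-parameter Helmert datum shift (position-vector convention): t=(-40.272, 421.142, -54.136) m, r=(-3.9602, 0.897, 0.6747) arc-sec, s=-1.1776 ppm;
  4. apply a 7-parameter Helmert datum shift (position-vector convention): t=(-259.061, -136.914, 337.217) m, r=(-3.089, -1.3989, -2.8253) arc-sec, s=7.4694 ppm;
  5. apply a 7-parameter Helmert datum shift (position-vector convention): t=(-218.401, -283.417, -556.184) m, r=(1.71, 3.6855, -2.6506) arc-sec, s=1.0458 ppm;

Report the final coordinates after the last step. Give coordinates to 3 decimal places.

X=-4110577.742 m, Y=526716.876 m, Z=-4834229.783 m

start: φ=-49.594600°, λ=172.699959°, h=1370.215 m
→ ECEF (a=6378206.400, f=1/294.978698214): X=-4109741.1797, Y=526472.9763, Z=-4834522.3704
→ Helmert 7p (PV): X=-4109967.5113, Y=526741.6561, Z=-4833971.0125
→ Helmert 7p (PV): X=-4110025.6883, Y=527055.9238, Z=-4834011.6960
→ Helmert 7p (PV): X=-4110275.4445, Y=526906.8497, Z=-4833746.3540
→ Helmert 7p (PV): X=-4110577.7416, Y=526716.8761, Z=-4834229.7832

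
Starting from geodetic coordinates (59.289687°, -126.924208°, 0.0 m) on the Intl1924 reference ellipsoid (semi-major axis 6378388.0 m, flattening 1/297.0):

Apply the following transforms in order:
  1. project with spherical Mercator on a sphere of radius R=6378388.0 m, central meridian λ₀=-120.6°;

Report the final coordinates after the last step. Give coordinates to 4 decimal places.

E=-704035.3192 m, N=8243588.9468 m

start: φ=59.289687°, λ=-126.924208°, h=0.000 m
→ merc (R=6378388.0, λ₀=-120.6°): E=-704035.3192, N=8243588.9468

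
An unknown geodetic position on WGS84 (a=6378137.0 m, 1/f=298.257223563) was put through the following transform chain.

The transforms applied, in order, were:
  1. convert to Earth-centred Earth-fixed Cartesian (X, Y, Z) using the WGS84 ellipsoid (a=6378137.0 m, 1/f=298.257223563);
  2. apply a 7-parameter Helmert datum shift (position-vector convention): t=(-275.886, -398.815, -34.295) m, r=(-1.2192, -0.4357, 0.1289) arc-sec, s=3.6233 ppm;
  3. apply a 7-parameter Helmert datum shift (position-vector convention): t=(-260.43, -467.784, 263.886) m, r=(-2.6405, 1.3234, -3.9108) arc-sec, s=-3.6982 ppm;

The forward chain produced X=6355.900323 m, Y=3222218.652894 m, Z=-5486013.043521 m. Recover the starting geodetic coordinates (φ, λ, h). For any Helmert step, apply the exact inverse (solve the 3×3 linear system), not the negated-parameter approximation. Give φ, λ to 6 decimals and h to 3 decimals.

φ=-59.733064°, λ=89.878114°, h=735.439 m

start: X=6355.9003, Y=3222218.6529, Z=-5486013.0435 m
→ Helmert⁻¹: X=6590.4507, Y=3222768.7124, Z=-5486255.9204
→ Helmert⁻¹: X=6856.7375, Y=3223188.2726, Z=-5486182.7099
→ geod (Bowring, a=6378137.000): φ=-59.73306400°, λ=89.87811400°, h=735.4390 m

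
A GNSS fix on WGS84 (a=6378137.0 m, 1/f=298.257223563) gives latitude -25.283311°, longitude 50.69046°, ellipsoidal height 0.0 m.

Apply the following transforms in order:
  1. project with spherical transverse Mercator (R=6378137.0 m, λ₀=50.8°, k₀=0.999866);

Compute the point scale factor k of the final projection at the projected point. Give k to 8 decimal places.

start: φ=-25.283311°, λ=50.690460°, h=0.000 m
→ into tm (λ₀=50.8°): φ=-25.28331100°, λ−λ₀=-0.10954000°
scale k = 0.99986749

0.99986749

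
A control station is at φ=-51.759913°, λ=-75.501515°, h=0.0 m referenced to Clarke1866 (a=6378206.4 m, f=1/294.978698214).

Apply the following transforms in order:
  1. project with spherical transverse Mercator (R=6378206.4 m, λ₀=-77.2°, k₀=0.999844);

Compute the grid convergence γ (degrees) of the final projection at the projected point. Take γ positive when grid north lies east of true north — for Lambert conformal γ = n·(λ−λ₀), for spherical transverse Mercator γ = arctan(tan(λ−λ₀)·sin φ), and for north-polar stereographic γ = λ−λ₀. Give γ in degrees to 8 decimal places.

-1.33418065

start: φ=-51.759913°, λ=-75.501515°, h=0.000 m
→ into tm (λ₀=-77.2°): φ=-51.75991300°, λ−λ₀=1.69848500°
convergence γ = -1.33418065°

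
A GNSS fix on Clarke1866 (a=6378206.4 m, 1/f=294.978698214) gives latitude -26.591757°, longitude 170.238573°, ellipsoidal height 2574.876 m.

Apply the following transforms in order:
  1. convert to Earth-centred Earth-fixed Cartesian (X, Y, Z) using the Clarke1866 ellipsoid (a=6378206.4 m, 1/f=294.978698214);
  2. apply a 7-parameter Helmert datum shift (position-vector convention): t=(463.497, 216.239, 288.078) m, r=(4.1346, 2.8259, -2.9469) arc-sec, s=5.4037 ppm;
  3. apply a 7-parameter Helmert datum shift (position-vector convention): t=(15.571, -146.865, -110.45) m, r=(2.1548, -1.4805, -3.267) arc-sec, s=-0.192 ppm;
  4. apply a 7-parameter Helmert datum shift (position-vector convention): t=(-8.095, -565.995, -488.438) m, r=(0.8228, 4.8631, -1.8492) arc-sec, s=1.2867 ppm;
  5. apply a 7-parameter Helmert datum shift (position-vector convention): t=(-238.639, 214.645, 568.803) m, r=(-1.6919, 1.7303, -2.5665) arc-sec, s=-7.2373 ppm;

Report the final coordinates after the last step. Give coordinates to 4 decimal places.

X=-5626844.8055 m, Y=968136.4992 m, Z=-2838329.7585 m

start: φ=-26.591757°, λ=170.238573°, h=2574.876 m
→ ECEF (a=6378206.400, f=1/294.978698214): X=-5627021.9285, Y=968054.6282, Z=-2838831.8598
→ Helmert 7p (PV): X=-5626613.9008, Y=968413.3969, Z=-2838462.6246
→ Helmert 7p (PV): X=-5626561.5374, Y=968385.1178, Z=-2838602.7988
→ Helmert 7p (PV): X=-5626635.1161, Y=967882.1353, Z=-2838958.3688
→ Helmert 7p (PV): X=-5626844.8055, Y=968136.4992, Z=-2838329.7585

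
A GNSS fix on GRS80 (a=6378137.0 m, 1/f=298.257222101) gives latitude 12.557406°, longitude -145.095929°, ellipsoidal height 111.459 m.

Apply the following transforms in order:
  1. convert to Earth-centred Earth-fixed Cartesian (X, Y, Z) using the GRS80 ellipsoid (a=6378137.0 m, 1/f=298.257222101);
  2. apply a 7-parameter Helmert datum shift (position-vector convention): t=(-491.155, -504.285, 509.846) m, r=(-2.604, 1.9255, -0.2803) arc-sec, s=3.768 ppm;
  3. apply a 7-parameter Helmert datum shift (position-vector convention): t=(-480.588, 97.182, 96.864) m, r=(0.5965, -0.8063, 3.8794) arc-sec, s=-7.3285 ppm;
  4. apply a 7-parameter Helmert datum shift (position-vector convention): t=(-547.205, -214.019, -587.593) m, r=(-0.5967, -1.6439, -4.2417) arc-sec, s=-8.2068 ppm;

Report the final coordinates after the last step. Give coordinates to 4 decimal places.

X=-5108025.1296 m, Y=-3563465.1001 m, Z=1377713.6237 m

start: φ=12.557406°, λ=-145.095929°, h=111.459 m
→ ECEF (a=6378137.000, f=1/298.257222101): X=-5106551.6705, Y=-3562919.2232, Z=1377678.7428
→ Helmert 7p (PV): X=-5107054.0480, Y=-3563412.6012, Z=1378286.4306
→ Helmert 7p (PV): X=-5107435.5770, Y=-3563389.3426, Z=1378342.9252
→ Helmert 7p (PV): X=-5108025.1296, Y=-3563465.1001, Z=1377713.6237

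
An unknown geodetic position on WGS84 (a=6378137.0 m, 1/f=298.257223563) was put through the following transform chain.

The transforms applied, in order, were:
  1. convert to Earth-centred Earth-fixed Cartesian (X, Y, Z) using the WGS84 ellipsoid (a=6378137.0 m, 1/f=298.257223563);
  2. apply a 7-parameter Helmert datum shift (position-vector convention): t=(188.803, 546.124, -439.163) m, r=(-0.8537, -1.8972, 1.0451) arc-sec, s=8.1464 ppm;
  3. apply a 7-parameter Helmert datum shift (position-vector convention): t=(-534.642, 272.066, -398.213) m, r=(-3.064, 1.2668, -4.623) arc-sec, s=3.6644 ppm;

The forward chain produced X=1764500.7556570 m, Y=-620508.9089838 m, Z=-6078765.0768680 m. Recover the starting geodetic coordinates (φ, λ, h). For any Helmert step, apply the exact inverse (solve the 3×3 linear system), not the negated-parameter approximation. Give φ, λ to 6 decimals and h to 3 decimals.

φ=-72.998014°, λ=-19.390849°, h=727.525 m

start: X=1764500.7557, Y=-620508.9090, Z=-6078765.0769 m
→ Helmert⁻¹: X=1765080.1713, Y=-620648.8477, Z=-6078342.9695
→ Helmert⁻¹: X=1764817.9400, Y=-621173.6977, Z=-6077873.0974
→ geod (Bowring, a=6378137.000): φ=-72.99801400°, λ=-19.39084900°, h=727.5250 m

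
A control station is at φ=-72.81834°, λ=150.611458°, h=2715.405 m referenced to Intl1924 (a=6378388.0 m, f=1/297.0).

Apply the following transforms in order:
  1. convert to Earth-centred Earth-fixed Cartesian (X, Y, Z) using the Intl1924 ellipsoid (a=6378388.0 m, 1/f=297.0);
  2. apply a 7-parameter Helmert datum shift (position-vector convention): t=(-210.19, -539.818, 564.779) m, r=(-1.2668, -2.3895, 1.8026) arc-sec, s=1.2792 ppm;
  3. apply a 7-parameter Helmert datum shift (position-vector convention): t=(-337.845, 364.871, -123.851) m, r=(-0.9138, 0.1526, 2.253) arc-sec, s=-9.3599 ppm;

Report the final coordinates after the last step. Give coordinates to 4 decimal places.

start: φ=-72.818340°, λ=150.611458°, h=2715.405 m
→ ECEF (a=6378388.000, f=1/297.0): X=-1647476.4988, Y=927871.2816, Z=-6074023.4030
→ Helmert 7p (PV): X=-1647626.5398, Y=927280.9484, Z=-6073491.1779
→ Helmert 7p (PV): X=-1647963.5849, Y=927592.2368, Z=-6073561.0707

X=-1647963.5849 m, Y=927592.2368 m, Z=-6073561.0707 m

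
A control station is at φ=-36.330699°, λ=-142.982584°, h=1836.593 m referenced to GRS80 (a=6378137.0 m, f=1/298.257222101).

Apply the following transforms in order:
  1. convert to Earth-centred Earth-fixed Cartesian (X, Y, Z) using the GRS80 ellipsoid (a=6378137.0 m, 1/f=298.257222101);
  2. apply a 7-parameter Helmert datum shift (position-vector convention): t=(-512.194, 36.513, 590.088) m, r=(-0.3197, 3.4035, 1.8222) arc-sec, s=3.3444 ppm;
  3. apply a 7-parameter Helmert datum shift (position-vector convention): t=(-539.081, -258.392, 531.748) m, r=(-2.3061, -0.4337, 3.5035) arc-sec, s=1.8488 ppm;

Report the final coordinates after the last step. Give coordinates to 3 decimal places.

start: φ=-36.330699°, λ=-142.982584°, h=1836.593 m
→ ECEF (a=6378137.000, f=1/298.257222101): X=-4108696.2481, Y=-3098083.2368, Z=-3758904.2608
→ Helmert 7p (PV): X=-4109256.8383, Y=-3098099.2086, Z=-3758254.1459
→ Helmert 7p (PV): X=-4109742.9916, Y=-3098475.1445, Z=-3757703.3487

X=-4109742.992 m, Y=-3098475.145 m, Z=-3757703.349 m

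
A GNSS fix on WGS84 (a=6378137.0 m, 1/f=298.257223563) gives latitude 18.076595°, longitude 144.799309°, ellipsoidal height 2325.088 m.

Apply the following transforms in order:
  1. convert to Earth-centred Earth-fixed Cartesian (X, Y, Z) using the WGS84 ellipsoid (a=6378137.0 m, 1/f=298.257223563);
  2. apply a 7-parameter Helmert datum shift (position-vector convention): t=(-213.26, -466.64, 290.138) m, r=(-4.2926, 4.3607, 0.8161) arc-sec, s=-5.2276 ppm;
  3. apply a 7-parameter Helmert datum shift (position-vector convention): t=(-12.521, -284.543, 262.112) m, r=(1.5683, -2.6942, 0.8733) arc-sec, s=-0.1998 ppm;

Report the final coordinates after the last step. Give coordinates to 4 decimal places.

X=-4958191.0161 m, Y=3496774.4799 m, Z=1967702.2725 m

start: φ=18.076595°, λ=144.799309°, h=2325.088 m
→ ECEF (a=6378137.000, f=1/298.257223563): X=-4957979.3889, Y=3497559.2747, Z=1967166.8424
→ Helmert 7p (PV): X=-4958138.9806, Y=3497095.6732, Z=1967478.7265
→ Helmert 7p (PV): X=-4958191.0161, Y=3496774.4799, Z=1967702.2725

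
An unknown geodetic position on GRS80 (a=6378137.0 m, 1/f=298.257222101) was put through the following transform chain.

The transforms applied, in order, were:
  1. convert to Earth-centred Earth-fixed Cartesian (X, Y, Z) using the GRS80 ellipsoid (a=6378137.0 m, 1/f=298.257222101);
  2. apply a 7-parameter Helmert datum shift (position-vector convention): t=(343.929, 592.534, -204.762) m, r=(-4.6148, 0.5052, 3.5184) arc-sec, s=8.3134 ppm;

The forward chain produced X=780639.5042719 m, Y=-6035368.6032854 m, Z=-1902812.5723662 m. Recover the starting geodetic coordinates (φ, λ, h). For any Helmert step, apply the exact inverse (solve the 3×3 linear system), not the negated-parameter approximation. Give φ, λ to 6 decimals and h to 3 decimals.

start: X=780639.5043, Y=-6035368.6033, Z=-1902812.5724 m
→ Helmert⁻¹: X=780190.7906, Y=-6035881.6966, Z=-1902725.1243
→ geod (Bowring, a=6378137.000): φ=-17.47095900°, λ=-82.63485400°, h=368.0310 m

φ=-17.470959°, λ=-82.634854°, h=368.031 m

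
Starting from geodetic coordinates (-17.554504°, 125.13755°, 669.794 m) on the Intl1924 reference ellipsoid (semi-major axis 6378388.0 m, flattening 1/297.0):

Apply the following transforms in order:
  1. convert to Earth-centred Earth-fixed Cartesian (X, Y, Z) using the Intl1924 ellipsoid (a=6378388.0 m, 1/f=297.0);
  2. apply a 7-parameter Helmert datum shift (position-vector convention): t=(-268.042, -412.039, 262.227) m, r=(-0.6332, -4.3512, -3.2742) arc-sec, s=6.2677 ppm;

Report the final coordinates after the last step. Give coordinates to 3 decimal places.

X=-3501676.861 m, Y=4974874.041 m, Z=-1911496.553 m

start: φ=-17.554504°, λ=125.137550°, h=669.794 m
→ ECEF (a=6378388.000, f=1/297.0): X=-3501506.1759, Y=4975205.1826, Z=-1911657.6595
→ Helmert 7p (PV): X=-3501676.8614, Y=4974874.0406, Z=-1911496.5529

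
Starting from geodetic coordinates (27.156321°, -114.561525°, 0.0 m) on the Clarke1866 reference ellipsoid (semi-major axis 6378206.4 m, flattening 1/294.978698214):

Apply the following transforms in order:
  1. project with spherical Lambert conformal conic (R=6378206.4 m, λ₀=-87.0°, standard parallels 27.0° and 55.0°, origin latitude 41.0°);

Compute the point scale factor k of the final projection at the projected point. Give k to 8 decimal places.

0.99936401

start: φ=27.156321°, λ=-114.561525°, h=0.000 m
→ into lcc (λ₀=-87.0°): φ=27.15632100°, λ−λ₀=-27.56152500°
scale k = 0.99936401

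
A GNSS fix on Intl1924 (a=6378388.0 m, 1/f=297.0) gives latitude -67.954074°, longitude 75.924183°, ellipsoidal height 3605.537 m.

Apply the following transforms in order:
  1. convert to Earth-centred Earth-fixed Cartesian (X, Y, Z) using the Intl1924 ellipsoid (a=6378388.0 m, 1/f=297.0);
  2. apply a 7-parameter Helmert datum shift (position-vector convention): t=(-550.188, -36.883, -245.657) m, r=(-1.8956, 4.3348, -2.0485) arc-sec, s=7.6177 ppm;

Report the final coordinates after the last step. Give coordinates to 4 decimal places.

X=583636.3526 m, Y=2330210.4789 m, Z=-5892974.3879 m

start: φ=-67.954074°, λ=75.924183°, h=3605.537 m
→ ECEF (a=6378388.000, f=1/297.0): X=584282.7856, Y=2330289.5679, Z=-5892650.1475
→ Helmert 7p (PV): X=583636.3526, Y=2330210.4789, Z=-5892974.3879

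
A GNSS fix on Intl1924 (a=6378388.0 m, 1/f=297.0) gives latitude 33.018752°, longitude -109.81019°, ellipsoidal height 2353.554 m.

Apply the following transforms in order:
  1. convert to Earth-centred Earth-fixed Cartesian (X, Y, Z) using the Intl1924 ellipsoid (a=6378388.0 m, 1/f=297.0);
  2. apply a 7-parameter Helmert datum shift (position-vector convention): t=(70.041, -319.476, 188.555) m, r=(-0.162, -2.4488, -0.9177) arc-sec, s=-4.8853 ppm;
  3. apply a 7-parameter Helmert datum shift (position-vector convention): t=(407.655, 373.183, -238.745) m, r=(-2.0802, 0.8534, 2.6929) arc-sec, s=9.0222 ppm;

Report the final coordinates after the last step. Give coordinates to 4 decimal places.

start: φ=33.018752°, λ=-109.810190°, h=2353.554 m
→ ECEF (a=6378388.000, f=1/297.0): X=-1815023.4888, Y=-5038609.8354, Z=3457037.2201
→ Helmert 7p (PV): X=-1815008.0403, Y=-5038893.9059, Z=3457191.2957
→ Helmert 7p (PV): X=-1814536.6707, Y=-5038555.0145, Z=3457042.0698

X=-1814536.6707 m, Y=-5038555.0145 m, Z=3457042.0698 m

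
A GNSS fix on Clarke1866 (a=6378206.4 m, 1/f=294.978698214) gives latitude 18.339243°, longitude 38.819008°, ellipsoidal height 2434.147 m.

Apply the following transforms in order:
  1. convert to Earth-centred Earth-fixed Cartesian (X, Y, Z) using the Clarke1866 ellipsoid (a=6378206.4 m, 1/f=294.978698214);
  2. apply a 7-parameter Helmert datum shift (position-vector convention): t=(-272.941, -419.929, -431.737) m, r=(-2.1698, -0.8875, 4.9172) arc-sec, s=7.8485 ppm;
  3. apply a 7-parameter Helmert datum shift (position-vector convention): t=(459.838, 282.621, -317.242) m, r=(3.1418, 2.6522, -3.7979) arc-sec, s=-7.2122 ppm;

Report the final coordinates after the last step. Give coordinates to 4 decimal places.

X=4720622.5085 m, Y=3797788.5085 m, Z=1993935.9923 m

start: φ=18.339243°, λ=38.819008°, h=2434.147 m
→ ECEF (a=6378206.400, f=1/294.978698214): X=4720436.1610, Y=3797907.1676, Z=1994706.1872
→ Helmert 7p (PV): X=4720101.1456, Y=3797650.5625, Z=1994270.4642
→ Helmert 7p (PV): X=4720622.5085, Y=3797788.5085, Z=1993935.9923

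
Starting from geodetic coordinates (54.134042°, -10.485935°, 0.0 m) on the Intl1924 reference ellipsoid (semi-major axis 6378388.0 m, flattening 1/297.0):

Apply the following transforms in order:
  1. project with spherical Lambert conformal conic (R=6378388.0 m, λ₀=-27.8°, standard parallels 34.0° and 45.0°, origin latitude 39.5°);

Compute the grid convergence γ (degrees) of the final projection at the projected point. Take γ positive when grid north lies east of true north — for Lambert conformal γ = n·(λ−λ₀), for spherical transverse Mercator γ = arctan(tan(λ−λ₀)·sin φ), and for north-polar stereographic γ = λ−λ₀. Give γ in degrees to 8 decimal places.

11.03010190

start: φ=54.134042°, λ=-10.485935°, h=0.000 m
→ into lcc (λ₀=-27.8°): φ=54.13404200°, λ−λ₀=17.31406500°
convergence γ = 11.03010190°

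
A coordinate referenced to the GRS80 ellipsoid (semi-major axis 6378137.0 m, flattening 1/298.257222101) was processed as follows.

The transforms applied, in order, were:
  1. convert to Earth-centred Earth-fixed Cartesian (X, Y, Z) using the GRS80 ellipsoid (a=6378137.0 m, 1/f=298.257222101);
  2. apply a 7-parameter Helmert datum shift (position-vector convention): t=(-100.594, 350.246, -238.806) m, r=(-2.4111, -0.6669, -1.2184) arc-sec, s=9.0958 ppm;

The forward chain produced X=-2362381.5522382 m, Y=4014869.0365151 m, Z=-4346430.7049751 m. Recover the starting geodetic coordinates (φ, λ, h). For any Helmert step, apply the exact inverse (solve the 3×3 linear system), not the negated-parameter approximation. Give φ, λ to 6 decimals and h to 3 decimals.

start: X=-2362381.5522, Y=4014869.0365, Z=-4346430.7050 m
→ Helmert⁻¹: X=-2362297.2371, Y=4014519.1246, Z=-4346097.8023
→ geod (Bowring, a=6378137.000): φ=-43.20809700°, λ=120.47419000°, h=2507.7360 m

φ=-43.208097°, λ=120.474190°, h=2507.736 m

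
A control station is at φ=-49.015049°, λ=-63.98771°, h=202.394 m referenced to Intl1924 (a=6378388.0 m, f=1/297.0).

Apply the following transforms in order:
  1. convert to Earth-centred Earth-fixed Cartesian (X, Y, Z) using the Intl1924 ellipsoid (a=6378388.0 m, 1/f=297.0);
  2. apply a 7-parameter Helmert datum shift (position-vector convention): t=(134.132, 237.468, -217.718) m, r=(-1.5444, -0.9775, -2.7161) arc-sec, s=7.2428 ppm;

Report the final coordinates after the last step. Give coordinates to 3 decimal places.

start: φ=-49.015049°, λ=-63.987710°, h=202.394 m
→ ECEF (a=6378388.000, f=1/297.0): X=1838242.1580, Y=-3766903.9988, Z=-4791900.2077
→ Helmert 7p (PV): X=1838362.7103, Y=-3766753.8994, Z=-4792115.7161

X=1838362.710 m, Y=-3766753.899 m, Z=-4792115.716 m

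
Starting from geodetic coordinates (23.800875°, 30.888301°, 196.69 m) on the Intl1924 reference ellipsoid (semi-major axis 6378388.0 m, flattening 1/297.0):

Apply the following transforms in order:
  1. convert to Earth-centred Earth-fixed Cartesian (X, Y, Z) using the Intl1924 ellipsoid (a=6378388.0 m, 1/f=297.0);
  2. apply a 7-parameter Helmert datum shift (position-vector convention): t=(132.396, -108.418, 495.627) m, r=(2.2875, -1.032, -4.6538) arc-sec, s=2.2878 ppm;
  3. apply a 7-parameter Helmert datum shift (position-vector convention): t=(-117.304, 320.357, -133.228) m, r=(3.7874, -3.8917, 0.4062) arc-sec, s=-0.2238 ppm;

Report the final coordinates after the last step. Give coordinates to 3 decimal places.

X=5011141.656 m, Y=2997740.847 m, Z=2558808.809 m

start: φ=23.800875°, λ=30.888301°, h=196.690 m
→ ECEF (a=6378388.000, f=1/297.0): X=5011115.5664, Y=2997701.2696, Z=2558233.2231
→ Helmert 7p (PV): X=5011314.2623, Y=2997458.2762, Z=2558793.0198
→ Helmert 7p (PV): X=5011141.6558, Y=2997740.8471, Z=2558808.8089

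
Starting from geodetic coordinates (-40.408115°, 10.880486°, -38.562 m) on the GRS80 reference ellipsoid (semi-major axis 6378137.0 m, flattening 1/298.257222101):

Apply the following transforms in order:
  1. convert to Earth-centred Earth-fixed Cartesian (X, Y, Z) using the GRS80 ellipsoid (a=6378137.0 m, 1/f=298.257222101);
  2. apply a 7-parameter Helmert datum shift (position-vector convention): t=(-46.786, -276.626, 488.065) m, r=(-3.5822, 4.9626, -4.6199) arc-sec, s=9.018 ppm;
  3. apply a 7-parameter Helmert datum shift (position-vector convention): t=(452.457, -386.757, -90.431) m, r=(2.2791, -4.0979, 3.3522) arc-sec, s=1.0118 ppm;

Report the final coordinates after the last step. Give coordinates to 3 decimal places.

start: φ=-40.408115°, λ=10.880486°, h=-38.562 m
→ ECEF (a=6378137.000, f=1/298.257222101): X=4775996.4388, Y=918025.1143, Z=-4112570.9926
→ Helmert 7p (PV): X=4775914.3381, Y=917578.3701, Z=-4112250.8668
→ Helmert 7p (PV): X=4776438.4138, Y=917315.5973, Z=-4112240.4358

X=4776438.414 m, Y=917315.597 m, Z=-4112240.436 m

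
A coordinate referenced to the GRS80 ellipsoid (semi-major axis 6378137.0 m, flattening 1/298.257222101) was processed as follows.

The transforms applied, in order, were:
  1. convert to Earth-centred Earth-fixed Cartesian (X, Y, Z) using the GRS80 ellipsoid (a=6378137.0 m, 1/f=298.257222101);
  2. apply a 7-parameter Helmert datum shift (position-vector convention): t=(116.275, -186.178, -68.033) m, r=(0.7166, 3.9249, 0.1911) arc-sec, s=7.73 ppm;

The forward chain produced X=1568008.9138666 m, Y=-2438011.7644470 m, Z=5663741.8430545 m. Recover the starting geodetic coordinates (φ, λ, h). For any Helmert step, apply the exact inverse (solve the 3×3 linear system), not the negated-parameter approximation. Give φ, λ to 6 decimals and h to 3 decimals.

φ=63.055063°, λ=-57.254452°, h=1169.523 m

start: X=1568008.9139, Y=-2438011.7644, Z=5663741.8431 m
→ Helmert⁻¹: X=1567770.4872, Y=-2437788.5177, Z=5663804.3967
→ geod (Bowring, a=6378137.000): φ=63.05506300°, λ=-57.25445200°, h=1169.5230 m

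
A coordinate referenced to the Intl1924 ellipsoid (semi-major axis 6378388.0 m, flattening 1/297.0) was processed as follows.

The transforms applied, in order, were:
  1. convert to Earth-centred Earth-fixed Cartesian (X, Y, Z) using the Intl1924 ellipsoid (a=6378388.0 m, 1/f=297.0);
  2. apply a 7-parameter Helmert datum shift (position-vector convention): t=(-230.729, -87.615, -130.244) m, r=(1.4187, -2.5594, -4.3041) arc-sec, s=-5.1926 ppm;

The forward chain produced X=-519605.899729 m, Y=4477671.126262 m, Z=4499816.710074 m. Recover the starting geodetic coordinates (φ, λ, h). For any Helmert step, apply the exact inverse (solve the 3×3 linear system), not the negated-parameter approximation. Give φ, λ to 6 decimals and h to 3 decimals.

φ=45.143056°, λ=96.616617°, h=1818.164 m

start: X=-519605.8997, Y=4477671.1263, Z=4499816.7101 m
→ Helmert⁻¹: X=-519415.4686, Y=4477802.1049, Z=4499945.9671
→ geod (Bowring, a=6378388.000): φ=45.14305600°, λ=96.61661700°, h=1818.1640 m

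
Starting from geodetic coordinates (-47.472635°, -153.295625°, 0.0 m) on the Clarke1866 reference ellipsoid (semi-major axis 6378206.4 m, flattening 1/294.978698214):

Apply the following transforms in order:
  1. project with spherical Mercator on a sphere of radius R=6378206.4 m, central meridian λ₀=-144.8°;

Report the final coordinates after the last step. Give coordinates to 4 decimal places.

E=-945738.9394 m, N=-6019629.7603 m

start: φ=-47.472635°, λ=-153.295625°, h=0.000 m
→ merc (R=6378206.4, λ₀=-144.8°): E=-945738.9394, N=-6019629.7603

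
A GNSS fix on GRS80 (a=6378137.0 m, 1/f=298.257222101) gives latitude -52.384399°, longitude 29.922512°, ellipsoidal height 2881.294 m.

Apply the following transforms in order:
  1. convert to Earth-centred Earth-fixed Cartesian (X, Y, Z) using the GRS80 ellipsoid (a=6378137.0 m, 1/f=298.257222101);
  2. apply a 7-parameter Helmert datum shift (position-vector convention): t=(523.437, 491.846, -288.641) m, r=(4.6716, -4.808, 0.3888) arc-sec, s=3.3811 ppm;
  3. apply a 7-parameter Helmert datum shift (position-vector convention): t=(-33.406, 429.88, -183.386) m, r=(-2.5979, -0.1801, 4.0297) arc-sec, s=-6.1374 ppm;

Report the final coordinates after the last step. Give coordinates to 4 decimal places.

start: φ=-52.384399°, λ=29.922512°, h=2881.294 m
→ ECEF (a=6378137.000, f=1/298.257222101): X=3382669.0446, Y=1946889.9165, Z=-5031305.7800
→ Helmert 7p (PV): X=3383317.5283, Y=1947508.6735, Z=-5031488.4882
→ Helmert 7p (PV): X=3383229.7034, Y=1947929.3277, Z=-5031662.5685

X=3383229.7034 m, Y=1947929.3277 m, Z=-5031662.5685 m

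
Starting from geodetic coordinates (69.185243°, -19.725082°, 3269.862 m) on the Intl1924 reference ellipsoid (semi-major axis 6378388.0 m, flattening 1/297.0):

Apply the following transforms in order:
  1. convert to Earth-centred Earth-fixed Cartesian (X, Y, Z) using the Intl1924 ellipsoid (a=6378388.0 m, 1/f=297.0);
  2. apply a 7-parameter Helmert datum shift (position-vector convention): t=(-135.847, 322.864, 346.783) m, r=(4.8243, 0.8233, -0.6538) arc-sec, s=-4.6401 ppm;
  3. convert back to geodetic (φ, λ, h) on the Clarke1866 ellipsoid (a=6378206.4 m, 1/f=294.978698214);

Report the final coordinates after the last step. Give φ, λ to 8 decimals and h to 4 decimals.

φ=69.18854114°, λ=-19.72185638°, h=3789.7571 m

start: φ=69.185243°, λ=-19.725082°, h=3269.862 m
→ ECEF (a=6378388.000, f=1/297.0): X=2140938.8034, Y=-767624.6162, Z=5942541.8664
→ Helmert 7p (PV): X=2140814.3085, Y=-767443.9652, Z=5942834.5761
→ geod (Bowring, a=6378206.400): φ=69.18854114°, λ=-19.72185638°, h=3789.7571 m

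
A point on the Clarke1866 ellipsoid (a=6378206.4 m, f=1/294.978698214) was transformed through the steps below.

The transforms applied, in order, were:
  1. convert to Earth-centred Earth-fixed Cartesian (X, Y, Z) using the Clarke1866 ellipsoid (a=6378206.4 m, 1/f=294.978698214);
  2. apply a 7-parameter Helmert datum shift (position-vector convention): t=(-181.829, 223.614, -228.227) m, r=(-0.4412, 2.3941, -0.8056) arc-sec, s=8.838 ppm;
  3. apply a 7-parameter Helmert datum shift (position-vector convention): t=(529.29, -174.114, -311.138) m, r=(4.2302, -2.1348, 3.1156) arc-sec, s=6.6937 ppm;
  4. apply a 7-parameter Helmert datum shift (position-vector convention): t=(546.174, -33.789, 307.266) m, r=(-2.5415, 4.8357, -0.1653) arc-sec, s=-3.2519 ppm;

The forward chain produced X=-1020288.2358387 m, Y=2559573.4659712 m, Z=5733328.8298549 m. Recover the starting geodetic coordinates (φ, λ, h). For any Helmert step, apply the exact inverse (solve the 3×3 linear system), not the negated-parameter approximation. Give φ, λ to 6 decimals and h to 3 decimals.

start: X=-1020288.2358, Y=2559573.4660, Z=5733328.8299 m
→ Helmert⁻¹: X=-1020974.1871, Y=2559544.1204, Z=5733047.8088
→ Helmert⁻¹: X=-1021398.6352, Y=2559834.1101, Z=5733278.6424
→ Helmert⁻¹: X=-1021284.3253, Y=2559571.6218, Z=5733449.8180
→ geod (Bowring, a=6378206.400): φ=64.48019700°, λ=111.75229400°, h=733.0220 m

φ=64.480197°, λ=111.752294°, h=733.022 m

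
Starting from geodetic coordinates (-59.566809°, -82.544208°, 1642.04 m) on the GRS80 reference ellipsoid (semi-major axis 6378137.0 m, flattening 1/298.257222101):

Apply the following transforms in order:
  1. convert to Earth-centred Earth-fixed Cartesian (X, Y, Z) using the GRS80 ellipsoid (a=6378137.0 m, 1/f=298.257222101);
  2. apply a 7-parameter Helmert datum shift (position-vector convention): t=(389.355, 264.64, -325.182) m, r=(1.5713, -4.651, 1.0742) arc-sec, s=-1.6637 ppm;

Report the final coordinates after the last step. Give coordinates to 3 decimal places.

X=420908.422 m, Y=-3211935.982 m, Z=-5477935.627 m

start: φ=-59.566809°, λ=-82.544208°, h=1642.040 m
→ ECEF (a=6378137.000, f=1/298.257222101): X=420379.5252, Y=-3212249.8833, Z=-5477604.5666
→ Helmert 7p (PV): X=420908.4224, Y=-3211935.9822, Z=-5477935.6270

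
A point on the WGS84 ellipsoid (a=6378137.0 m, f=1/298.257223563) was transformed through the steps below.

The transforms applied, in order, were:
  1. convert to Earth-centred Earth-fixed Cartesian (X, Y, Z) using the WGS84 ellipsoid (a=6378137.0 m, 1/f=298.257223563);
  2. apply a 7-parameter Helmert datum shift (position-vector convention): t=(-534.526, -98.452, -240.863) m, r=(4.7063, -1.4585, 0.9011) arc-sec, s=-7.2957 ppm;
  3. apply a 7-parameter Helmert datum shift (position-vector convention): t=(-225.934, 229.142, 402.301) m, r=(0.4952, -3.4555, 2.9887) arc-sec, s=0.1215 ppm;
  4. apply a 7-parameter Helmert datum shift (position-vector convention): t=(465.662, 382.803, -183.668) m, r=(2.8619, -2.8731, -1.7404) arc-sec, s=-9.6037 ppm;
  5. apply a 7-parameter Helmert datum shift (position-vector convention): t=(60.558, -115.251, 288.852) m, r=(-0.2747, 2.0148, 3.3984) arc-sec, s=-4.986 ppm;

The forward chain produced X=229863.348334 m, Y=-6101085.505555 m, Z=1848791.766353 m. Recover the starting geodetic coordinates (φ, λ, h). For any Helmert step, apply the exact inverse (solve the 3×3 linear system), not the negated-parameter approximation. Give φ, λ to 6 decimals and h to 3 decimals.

start: X=229863.3483, Y=-6101085.5056, Z=1848791.7664 m
→ Helmert⁻¹: X=229685.3603, Y=-6101006.9202, Z=1848506.2494
→ Helmert⁻¹: X=229299.1337, Y=-6101420.7332, Z=1848789.1344
→ Helmert⁻¹: X=229467.5949, Y=-6101648.0211, Z=1848397.4134
→ Helmert⁻¹: X=229990.2162, Y=-6101552.9059, Z=1848789.3552
→ geod (Bowring, a=6378137.000): φ=16.95267000°, λ=-87.84133100°, h=3311.8290 m

φ=16.952670°, λ=-87.841331°, h=3311.829 m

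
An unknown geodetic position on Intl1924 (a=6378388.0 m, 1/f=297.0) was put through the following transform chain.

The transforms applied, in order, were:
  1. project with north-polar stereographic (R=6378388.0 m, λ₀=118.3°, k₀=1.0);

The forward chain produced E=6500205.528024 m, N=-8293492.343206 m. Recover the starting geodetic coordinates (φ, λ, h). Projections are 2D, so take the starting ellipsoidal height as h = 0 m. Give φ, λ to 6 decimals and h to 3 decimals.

start: E=6500205.5280, N=-8293492.3432 m
→ stereo⁻¹: φ=10.88550400°, λ=156.38834800°

φ=10.885504°, λ=156.388348°, h=0.000 m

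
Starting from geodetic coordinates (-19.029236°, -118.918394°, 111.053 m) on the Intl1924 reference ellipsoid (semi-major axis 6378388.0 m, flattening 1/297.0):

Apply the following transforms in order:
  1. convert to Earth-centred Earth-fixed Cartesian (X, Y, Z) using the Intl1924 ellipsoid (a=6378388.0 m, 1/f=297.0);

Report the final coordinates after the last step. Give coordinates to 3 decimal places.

X=-2916895.506 m, Y=-5279940.087 m, Z=-2066470.863 m

start: φ=-19.029236°, λ=-118.918394°, h=111.053 m
→ ECEF (a=6378388.000, f=1/297.0): X=-2916895.5059, Y=-5279940.0873, Z=-2066470.8631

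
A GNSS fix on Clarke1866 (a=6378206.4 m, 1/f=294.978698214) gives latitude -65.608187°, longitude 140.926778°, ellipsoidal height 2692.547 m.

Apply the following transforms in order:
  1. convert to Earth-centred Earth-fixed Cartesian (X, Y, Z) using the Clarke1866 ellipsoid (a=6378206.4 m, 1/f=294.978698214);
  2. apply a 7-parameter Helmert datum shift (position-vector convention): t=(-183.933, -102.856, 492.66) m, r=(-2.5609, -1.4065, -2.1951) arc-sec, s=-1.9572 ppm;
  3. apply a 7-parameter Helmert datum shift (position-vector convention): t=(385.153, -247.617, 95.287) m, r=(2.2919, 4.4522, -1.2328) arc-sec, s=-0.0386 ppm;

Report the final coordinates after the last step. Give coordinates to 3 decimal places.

start: φ=-65.608187°, λ=140.926778°, h=2692.547 m
→ ECEF (a=6378206.400, f=1/294.978698214): X=-2051537.6968, Y=1665648.0046, Z=-5788303.0677
→ Helmert 7p (PV): X=-2051660.4187, Y=1665491.8563, Z=-5787833.7480
→ Helmert 7p (PV): X=-2051390.1619, Y=1665320.7485, Z=-5787675.4467

X=-2051390.162 m, Y=1665320.749 m, Z=-5787675.447 m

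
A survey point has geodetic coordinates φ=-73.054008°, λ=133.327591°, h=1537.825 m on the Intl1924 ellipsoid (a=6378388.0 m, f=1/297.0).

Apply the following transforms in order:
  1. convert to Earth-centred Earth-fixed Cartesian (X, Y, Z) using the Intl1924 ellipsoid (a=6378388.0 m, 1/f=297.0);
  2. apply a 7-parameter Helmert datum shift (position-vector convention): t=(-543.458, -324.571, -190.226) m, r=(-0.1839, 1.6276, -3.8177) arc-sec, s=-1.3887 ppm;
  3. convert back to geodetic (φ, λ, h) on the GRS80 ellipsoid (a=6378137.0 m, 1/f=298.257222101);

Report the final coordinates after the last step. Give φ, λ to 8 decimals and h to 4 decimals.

φ=-73.05260250°, λ=133.34669948°, h=1918.2242 m

start: φ=-73.054008°, λ=133.327591°, h=1537.825 m
→ ECEF (a=6378388.000, f=1/297.0): X=-1279912.3434, Y=1356900.2466, Z=-6080617.9401
→ Helmert 7p (PV): X=-1280476.8906, Y=1356592.0595, Z=-6080790.8322
→ geod (Bowring, a=6378137.000): φ=-73.05260250°, λ=133.34669948°, h=1918.2242 m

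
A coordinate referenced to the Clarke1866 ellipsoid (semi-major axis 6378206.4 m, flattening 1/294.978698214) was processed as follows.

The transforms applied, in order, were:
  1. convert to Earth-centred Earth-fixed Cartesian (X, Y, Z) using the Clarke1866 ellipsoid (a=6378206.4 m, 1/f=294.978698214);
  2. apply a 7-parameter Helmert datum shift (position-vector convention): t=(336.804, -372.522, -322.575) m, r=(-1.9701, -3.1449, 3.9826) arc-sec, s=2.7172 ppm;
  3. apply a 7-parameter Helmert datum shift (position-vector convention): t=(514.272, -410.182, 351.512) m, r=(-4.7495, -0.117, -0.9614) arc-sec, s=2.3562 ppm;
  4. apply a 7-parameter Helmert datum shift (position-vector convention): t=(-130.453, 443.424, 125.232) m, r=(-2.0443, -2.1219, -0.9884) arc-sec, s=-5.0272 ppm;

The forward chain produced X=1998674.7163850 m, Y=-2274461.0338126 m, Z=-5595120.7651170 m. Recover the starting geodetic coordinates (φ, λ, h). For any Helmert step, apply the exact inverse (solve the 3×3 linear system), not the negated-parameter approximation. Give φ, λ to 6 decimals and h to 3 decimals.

φ=-61.751371°, λ=-48.698401°, h=187.173 m

start: X=1998674.7164, Y=-2274461.0338, Z=-5595120.7651 m
→ Helmert⁻¹: X=1998768.5582, Y=-2274850.8609, Z=-5595317.2337
→ Helmert⁻¹: X=1998257.0043, Y=-2274297.1580, Z=-5595709.0632
→ Helmert⁻¹: X=1997785.5538, Y=-2273903.5873, Z=-5595423.4632
→ geod (Bowring, a=6378206.400): φ=-61.75137100°, λ=-48.69840100°, h=187.1730 m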